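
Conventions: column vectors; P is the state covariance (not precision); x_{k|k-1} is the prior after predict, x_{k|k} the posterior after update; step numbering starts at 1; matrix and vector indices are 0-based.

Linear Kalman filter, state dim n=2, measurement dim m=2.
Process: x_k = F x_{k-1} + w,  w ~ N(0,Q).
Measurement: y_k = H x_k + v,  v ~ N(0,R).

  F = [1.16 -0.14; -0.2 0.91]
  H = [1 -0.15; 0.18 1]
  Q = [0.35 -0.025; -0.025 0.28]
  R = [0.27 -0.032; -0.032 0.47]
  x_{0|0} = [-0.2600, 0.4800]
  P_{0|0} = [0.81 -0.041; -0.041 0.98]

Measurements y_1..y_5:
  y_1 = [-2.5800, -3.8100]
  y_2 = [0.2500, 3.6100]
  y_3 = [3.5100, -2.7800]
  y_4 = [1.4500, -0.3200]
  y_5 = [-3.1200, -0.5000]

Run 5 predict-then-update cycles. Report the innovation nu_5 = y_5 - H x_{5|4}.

innov = [-5.4374, 0.4146]

step 1: x^-=[-0.3688, 0.4888]  P^-=[1.4725 -0.3822; -0.3822 1.1389]  S=[1.8827 -0.3097; -0.3097 1.5190]  K=[0.8276 0.0916; -0.1840 0.6669]  nu=[-2.1379, -4.2324]  x^+=[-2.5257, -1.9405]  P^+=[0.2171 -0.0225; -0.0225 0.3234]
step 2: x^-=[-2.6582, -1.2607]  P^-=[0.6558 -0.1410; -0.1410 0.5647]  S=[0.9808 -0.1358; -0.1358 1.0052]  K=[0.7002 0.0718; -0.1588 0.5151]  nu=[2.7191, 5.3492]  x^+=[-0.3704, 1.0628]  P^+=[0.1835 -0.0217; -0.0217 0.2511]
step 3: x^-=[-0.5784, 1.0413]  P^-=[0.6089 -0.1231; -0.1231 0.5031]  S=[0.9271 -0.1176; -0.1176 0.9486]  K=[0.6856 0.0708; -0.1522 0.4882]  nu=[4.2446, -3.7171]  x^+=[2.0686, -1.4195]  P^+=[0.1797 -0.0210; -0.0210 0.2381]
step 4: x^-=[2.5983, -1.7055]  P^-=[0.6033 -0.1198; -0.1198 0.4920]  S=[0.9203 -0.1138; -0.1138 0.9384]  K=[0.6838 0.0710; -0.1506 0.4831]  nu=[-1.4041, 0.9178]  x^+=[1.7032, -1.0506]  P^+=[0.1792 -0.0208; -0.0208 0.2356]
step 5: x^-=[2.1228, -1.2967]  P^-=[0.6026 -0.1191; -0.1191 0.4898]  S=[0.9193 -0.1129; -0.1129 0.9365]  K=[0.6836 0.0710; -0.1503 0.4820]  nu=[-5.4374, 0.4146]  x^+=[-1.5647, -0.2797]  P^+=[0.1792 -0.0207; -0.0207 0.2351]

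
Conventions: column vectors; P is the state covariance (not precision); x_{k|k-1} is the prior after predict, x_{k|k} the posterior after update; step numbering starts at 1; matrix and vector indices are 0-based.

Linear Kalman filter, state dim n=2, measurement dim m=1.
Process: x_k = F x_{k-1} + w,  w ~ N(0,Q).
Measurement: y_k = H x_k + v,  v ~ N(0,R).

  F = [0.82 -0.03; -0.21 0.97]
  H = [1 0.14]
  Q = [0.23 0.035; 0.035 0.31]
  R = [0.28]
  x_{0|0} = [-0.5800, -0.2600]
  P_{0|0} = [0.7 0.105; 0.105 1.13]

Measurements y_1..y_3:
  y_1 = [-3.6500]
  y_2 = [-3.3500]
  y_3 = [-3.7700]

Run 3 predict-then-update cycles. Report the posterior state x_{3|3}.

step 1: x^-=[-0.4678, -0.1304]  P^-=[0.6965 -0.0342; -0.0342 1.3613]  S=[0.9936]  K=[0.6962; 0.1573]  nu=[-3.1639]  x^+=[-2.6705, -0.6282]  P^+=[0.2150 -0.1431; -0.1431 1.3367]
step 2: x^-=[-2.1709, -0.0486]  P^-=[0.3828 -0.1556; -0.1556 1.6355]  S=[0.6513]  K=[0.5543; 0.1126]  nu=[-1.1723]  x^+=[-2.8207, -0.1806]  P^+=[0.1827 -0.1963; -0.1963 1.6272]
step 3: x^-=[-2.3076, 0.4172]  P^-=[0.3640 -0.2012; -0.2012 1.9291]  S=[0.6254]  K=[0.5369; 0.1102]  nu=[-1.5208]  x^+=[-3.1241, 0.2496]  P^+=[0.1837 -0.2382; -0.2382 1.9215]

x_post = [-3.1241, 0.2496]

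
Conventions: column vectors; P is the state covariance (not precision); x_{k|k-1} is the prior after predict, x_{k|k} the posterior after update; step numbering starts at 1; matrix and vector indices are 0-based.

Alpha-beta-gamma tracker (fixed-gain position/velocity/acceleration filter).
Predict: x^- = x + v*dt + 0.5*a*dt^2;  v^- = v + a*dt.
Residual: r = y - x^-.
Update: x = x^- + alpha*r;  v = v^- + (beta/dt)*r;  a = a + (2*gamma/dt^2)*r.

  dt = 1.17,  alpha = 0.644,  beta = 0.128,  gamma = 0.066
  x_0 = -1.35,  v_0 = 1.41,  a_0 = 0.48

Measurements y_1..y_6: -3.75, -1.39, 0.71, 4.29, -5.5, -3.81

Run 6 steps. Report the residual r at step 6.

resid = -2.3011

step 1: x_pred=0.6282  r=-4.3782  x^+=-2.1913  v^+=1.4926  a^+=0.0578
step 2: x_pred=-0.4054  r=-0.9846  x^+=-1.0395  v^+=1.4525  a^+=-0.0371
step 3: x_pred=0.6346  r=0.0754  x^+=0.6831  v^+=1.4174  a^+=-0.0299
step 4: x_pred=2.3210  r=1.9690  x^+=3.5890  v^+=1.5978  a^+=0.1600
step 5: x_pred=5.5680  r=-11.0680  x^+=-1.5598  v^+=0.5742  a^+=-0.9073
step 6: x_pred=-1.5089  r=-2.3011  x^+=-2.9908  v^+=-0.7390  a^+=-1.1291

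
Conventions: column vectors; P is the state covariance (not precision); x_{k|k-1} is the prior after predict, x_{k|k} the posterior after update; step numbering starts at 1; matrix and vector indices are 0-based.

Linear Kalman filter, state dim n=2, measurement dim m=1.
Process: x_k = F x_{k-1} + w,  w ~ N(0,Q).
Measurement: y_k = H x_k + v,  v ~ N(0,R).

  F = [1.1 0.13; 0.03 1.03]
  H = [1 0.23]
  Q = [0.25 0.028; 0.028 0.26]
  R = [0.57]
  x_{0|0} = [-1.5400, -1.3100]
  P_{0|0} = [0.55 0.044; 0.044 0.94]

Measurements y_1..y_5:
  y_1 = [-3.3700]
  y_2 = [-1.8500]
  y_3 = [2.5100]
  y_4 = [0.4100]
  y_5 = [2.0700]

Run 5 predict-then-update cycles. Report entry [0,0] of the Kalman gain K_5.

step 1: x^-=[-1.8643, -1.3955]  P^-=[0.9440 0.2220; 0.2220 1.2605]  S=[1.6828]  K=[0.5913; 0.3042]  nu=[-1.1847]  x^+=[-2.5648, -1.7559]  P^+=[0.3556 -0.0807; -0.0807 1.1047]
step 2: x^-=[-3.0496, -1.8855]  P^-=[0.6759 0.0959; 0.0959 1.4273]  S=[1.3655]  K=[0.5111; 0.3107]  nu=[1.6333]  x^+=[-2.2148, -1.3781]  P^+=[0.3191 -0.1209; -0.1209 1.2955]
step 3: x^-=[-2.6154, -1.4859]  P^-=[0.6235 0.0746; 0.0746 1.6272]  S=[1.3139]  K=[0.4876; 0.3416]  nu=[5.4672]  x^+=[0.0503, 0.3817]  P^+=[0.3111 -0.1443; -0.1443 1.4739]
step 4: x^-=[0.1050, 0.3947]  P^-=[0.6101 0.0716; 0.0716 1.8150]  S=[1.3090]  K=[0.4786; 0.3736]  nu=[0.2142]  x^+=[0.2075, 0.4747]  P^+=[0.3102 -0.1625; -0.1625 1.6323]
step 5: x^-=[0.2900, 0.4952]  P^-=[0.6065 0.0721; 0.0721 1.9820]  S=[1.3145]  K=[0.4740; 0.4016]  nu=[1.6661]  x^+=[1.0797, 1.1644]  P^+=[0.3111 -0.1782; -0.1782 1.7700]

K[0,0] = 0.4740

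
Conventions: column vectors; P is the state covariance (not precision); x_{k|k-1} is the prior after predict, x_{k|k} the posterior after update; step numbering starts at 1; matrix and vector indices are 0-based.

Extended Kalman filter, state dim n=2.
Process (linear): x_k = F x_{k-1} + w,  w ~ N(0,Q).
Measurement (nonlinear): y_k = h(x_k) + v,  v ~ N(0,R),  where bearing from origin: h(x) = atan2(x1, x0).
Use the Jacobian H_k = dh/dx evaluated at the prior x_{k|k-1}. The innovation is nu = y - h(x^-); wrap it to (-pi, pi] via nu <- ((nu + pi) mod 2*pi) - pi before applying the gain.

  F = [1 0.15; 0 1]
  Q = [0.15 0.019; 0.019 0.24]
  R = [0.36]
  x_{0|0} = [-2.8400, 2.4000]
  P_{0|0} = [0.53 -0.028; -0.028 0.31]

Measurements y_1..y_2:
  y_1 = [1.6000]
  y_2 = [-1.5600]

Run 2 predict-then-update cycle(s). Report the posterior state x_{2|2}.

x_post = [-3.0726, 1.7238]

step 1: x^-=[-2.4800, 2.4000]  P^-=[0.6786 0.0375; 0.0375 0.5500]  H_jac=[-0.2015 -0.2082]  S=[0.4145]  K=[-0.3487; -0.2945]  nu=[-0.7726]  x^+=[-2.2106, 2.6275]  P^+=[0.6282 -0.0051; -0.0051 0.5140]
step 2: x^-=[-1.8165, 2.6275]  P^-=[0.7882 0.0910; 0.0910 0.7540]  H_jac=[-0.2575 -0.1780]  S=[0.4445]  K=[-0.4931; -0.3547]  nu=[2.5475]  x^+=[-3.0726, 1.7238]  P^+=[0.6801 0.0133; 0.0133 0.6981]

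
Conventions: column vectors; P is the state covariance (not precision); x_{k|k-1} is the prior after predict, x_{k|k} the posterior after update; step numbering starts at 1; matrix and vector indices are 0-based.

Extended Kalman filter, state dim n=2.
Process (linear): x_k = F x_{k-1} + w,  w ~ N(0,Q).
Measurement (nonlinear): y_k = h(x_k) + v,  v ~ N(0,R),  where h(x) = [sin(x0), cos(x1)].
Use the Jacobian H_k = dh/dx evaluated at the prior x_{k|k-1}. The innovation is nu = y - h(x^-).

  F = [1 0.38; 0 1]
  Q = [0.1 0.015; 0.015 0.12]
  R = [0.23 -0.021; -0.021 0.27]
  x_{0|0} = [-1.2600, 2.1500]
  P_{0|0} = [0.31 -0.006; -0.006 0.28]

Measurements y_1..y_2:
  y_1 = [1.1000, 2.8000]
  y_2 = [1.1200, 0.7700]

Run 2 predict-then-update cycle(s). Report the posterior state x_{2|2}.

step 1: x^-=[-0.4430, 2.1500]  P^-=[0.4459 0.1154; 0.1154 0.4000]  H_jac=[0.9035 0.0000; 0.0000 -0.8369]  S=[0.5939 -0.1083; -0.1083 0.5502]  K=[0.6703 -0.0437; 0.0670 -0.5953]  nu=[1.5287, 3.3474]  x^+=[0.4355, 0.2598]  P^+=[0.1716 0.0309; 0.0309 0.1937]
step 2: x^-=[0.5342, 0.2598]  P^-=[0.3231 0.1195; 0.1195 0.3137]  H_jac=[0.8607 0.0000; 0.0000 -0.2569]  S=[0.4693 -0.0474; -0.0474 0.2907]  K=[0.5916 -0.0091; 0.1944 -0.2456]  nu=[0.6108, -0.1964]  x^+=[0.8974, 0.4268]  P^+=[0.1583 0.0579; 0.0579 0.2739]

x_post = [0.8974, 0.4268]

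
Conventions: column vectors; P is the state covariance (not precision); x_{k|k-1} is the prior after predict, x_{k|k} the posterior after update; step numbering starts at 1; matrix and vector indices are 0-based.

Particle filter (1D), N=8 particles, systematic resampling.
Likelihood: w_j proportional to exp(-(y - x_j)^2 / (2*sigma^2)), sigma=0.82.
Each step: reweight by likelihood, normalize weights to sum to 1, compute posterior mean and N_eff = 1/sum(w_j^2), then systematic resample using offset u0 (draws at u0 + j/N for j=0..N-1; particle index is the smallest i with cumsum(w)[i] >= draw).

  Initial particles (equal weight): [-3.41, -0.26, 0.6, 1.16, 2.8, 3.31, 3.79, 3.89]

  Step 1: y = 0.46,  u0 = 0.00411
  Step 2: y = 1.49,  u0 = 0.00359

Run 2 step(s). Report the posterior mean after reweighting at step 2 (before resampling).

step 1: w=[0.0000, 0.2857, 0.4141, 0.2918, 0.0072, 0.0010, 0.0001, 0.0001]  mean=0.5367  Neff=2.9557  idx=[1, 1, 1, 2, 2, 2, 3, 3]
step 2: w=[0.0269, 0.0269, 0.0269, 0.1454, 0.1454, 0.1454, 0.2416, 0.2416]  mean=0.8013  Neff=5.4844  idx=[0, 3, 4, 5, 5, 6, 6, 7]

post_mean = 0.8013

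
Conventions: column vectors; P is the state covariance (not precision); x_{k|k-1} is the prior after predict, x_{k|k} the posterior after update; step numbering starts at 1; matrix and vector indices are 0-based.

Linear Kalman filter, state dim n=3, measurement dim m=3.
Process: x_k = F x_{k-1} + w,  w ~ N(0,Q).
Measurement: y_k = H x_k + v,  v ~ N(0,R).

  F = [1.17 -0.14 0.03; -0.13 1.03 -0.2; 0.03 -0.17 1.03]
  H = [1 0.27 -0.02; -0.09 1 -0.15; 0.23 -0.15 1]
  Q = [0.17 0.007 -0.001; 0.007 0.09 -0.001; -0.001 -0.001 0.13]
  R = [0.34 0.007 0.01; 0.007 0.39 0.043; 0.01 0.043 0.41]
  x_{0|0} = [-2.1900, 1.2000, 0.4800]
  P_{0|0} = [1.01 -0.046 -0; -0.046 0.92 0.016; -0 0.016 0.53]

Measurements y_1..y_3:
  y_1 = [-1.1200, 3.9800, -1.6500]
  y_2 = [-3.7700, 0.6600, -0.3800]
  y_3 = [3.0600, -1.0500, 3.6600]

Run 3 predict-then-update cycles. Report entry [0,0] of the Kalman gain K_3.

step 1: x^-=[-2.7159, 1.4247, 0.2247]  P^-=[1.5860 -0.3378 0.0797; -0.3378 1.1100 -0.2601; 0.0797 -0.2601 0.7146]  S=[1.8245 -0.1595 0.3535; -0.1595 1.6699 -0.6217; 0.3535 -0.6217 1.3715]  K=[0.7879 -0.1935 0.0702; 0.0557 0.6849 -0.0716; -0.1176 -0.0176 0.5852]  nu=[1.2157, 2.3446, -1.0363]  x^+=[-2.2844, 3.1726, -0.5661]  P^+=[0.2794 -0.0483 -0.0432; -0.0483 0.2679 0.0519; -0.0432 0.0519 0.2557]
step 2: x^-=[-3.1339, 3.6780, -1.1909]  P^-=[0.5703 -0.1214 -0.0269; -0.1214 0.3784 -0.0413; -0.0269 -0.0413 0.3889]  S=[0.8740 -0.0529 0.0907; -0.0529 0.8153 -0.1524; 0.0907 -0.1524 0.8460]  K=[0.6007 -0.1582 0.0519; 0.0144 0.4739 -0.0651; -0.1029 -0.0393 0.4637]  nu=[-1.6530, -3.4787, 2.0834]  x^+=[-3.4684, 1.8698, 0.0820]  P^+=[0.2141 -0.0412 -0.0349; -0.0412 0.1830 0.0308; -0.0349 0.0308 0.2000]
step 3: x^-=[-4.3174, 2.3604, -0.3375]  P^-=[0.4776 -0.0935 -0.0213; -0.0935 0.2923 -0.0387; -0.0213 -0.0387 0.3352]  S=[0.7899 -0.0417 0.0777; -0.0417 0.7216 -0.1207; 0.0777 -0.1207 0.7853]  K=[0.5605 -0.1434 0.0531; 0.0113 0.4138 -0.0700; -0.0938 -0.0543 0.4289]  nu=[6.7333, -3.8496, 5.3445]  x^+=[0.2920, 0.4696, 1.5326]  P^+=[0.1993 -0.0363 -0.0301; -0.0363 0.1584 0.0213; -0.0301 0.0213 0.1827]

K[0,0] = 0.5605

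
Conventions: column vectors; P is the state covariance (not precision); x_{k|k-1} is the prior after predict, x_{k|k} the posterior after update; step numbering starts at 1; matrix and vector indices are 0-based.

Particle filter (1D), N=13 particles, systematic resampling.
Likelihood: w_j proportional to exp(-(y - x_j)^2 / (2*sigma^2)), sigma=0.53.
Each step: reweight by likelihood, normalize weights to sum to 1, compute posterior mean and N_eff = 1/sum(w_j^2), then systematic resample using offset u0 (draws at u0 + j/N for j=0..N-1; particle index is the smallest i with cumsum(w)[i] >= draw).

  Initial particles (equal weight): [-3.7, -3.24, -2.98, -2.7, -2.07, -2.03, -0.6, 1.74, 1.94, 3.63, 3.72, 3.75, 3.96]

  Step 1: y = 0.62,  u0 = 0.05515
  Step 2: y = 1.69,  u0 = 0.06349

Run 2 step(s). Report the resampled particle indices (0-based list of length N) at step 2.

step 1: w=[0.0000, 0.0000, 0.0000, 0.0000, 0.0000, 0.0000, 0.3172, 0.4810, 0.2018, 0.0000, 0.0000, 0.0000, 0.0000]  mean=1.0381  Neff=2.6832  idx=[6, 6, 6, 6, 7, 7, 7, 7, 7, 7, 8, 8, 8]
step 2: w=[0.0000, 0.0000, 0.0000, 0.0000, 0.1150, 0.1150, 0.1150, 0.1150, 0.1150, 0.1150, 0.1033, 0.1033, 0.1033]  mean=1.8019  Neff=8.9788  idx=[4, 5, 5, 6, 7, 7, 8, 9, 9, 10, 11, 12, 12]

resampled_idx = [4, 5, 5, 6, 7, 7, 8, 9, 9, 10, 11, 12, 12]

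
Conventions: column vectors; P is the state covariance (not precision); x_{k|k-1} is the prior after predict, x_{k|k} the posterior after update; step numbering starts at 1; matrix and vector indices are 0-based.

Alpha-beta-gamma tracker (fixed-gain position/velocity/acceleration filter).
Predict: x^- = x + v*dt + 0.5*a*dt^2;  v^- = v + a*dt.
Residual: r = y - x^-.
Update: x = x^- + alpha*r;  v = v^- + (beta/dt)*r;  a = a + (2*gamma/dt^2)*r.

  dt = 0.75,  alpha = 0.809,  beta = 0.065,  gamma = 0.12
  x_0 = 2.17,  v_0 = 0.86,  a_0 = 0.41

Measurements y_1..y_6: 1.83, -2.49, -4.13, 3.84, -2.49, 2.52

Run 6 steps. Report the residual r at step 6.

step 1: x_pred=2.9303  r=-1.1003  x^+=2.0402  v^+=1.0721  a^+=-0.0595
step 2: x_pred=2.8275  r=-5.3175  x^+=-1.4743  v^+=0.5667  a^+=-2.3283
step 3: x_pred=-1.7042  r=-2.4258  x^+=-3.6667  v^+=-1.3898  a^+=-3.3633
step 4: x_pred=-5.6549  r=9.4949  x^+=2.0265  v^+=-3.0894  a^+=0.6879
step 5: x_pred=-0.0971  r=-2.3929  x^+=-2.0330  v^+=-2.7808  a^+=-0.3331
step 6: x_pred=-4.2123  r=6.7323  x^+=1.2341  v^+=-2.4472  a^+=2.5393

resid = 6.7323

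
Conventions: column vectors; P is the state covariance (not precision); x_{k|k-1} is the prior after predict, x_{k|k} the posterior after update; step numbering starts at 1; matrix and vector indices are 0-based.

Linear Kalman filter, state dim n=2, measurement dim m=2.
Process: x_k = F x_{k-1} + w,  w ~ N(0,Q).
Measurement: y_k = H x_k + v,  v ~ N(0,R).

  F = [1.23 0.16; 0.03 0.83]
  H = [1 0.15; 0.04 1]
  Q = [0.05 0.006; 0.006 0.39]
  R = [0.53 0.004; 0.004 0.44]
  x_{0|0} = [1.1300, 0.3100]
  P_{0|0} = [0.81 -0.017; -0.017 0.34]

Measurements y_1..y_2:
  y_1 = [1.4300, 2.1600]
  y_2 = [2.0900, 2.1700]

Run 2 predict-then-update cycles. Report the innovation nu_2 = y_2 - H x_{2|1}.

innov = [0.0496, 0.9402]

step 1: x^-=[1.4395, 0.2912]  P^-=[1.2775 0.0636; 0.0636 0.6241]  S=[1.8406 0.2127; 0.2127 1.0712]  K=[0.7030 -0.0325; 0.0182 0.5814]  nu=[-0.0532, 1.8112]  x^+=[1.3432, 1.3432]  P^+=[0.3764 -0.0265; -0.0265 0.2569]
step 2: x^-=[1.8671, 1.1552]  P^-=[0.6156 0.0268; 0.0268 0.5660]  S=[1.1664 0.1405; 0.1405 1.0091]  K=[0.5341 -0.0234; 0.0286 0.5580]  nu=[0.0496, 0.9402]  x^+=[1.8716, 1.6812]  P^+=[0.2859 -0.0196; -0.0196 0.2464]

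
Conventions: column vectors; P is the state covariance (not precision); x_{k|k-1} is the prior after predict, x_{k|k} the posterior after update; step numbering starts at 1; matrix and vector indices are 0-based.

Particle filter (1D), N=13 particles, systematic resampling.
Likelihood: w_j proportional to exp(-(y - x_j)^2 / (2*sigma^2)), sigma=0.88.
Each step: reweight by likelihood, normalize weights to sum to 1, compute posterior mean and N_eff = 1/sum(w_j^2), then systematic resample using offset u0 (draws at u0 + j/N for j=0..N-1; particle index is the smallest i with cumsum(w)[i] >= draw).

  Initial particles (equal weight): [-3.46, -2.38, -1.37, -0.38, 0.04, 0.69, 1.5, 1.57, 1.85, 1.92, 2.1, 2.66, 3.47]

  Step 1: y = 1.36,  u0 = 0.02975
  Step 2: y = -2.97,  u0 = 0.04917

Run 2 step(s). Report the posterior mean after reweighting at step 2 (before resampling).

step 1: w=[0.0000, 0.0000, 0.0014, 0.0238, 0.0546, 0.1258, 0.1660, 0.1634, 0.1439, 0.1373, 0.1180, 0.0564, 0.0095]  mean=1.5441  Neff=7.6711  idx=[4, 5, 5, 6, 6, 7, 7, 8, 8, 9, 9, 10, 11]
step 2: w=[0.8889, 0.0541, 0.0541, 0.0008, 0.0008, 0.0005, 0.0005, 0.0001, 0.0001, 0.0001, 0.0001, 0.0000, 0.0000]  mean=0.1148  Neff=1.2562  idx=[0, 0, 0, 0, 0, 0, 0, 0, 0, 0, 0, 1, 2]

post_mean = 0.1148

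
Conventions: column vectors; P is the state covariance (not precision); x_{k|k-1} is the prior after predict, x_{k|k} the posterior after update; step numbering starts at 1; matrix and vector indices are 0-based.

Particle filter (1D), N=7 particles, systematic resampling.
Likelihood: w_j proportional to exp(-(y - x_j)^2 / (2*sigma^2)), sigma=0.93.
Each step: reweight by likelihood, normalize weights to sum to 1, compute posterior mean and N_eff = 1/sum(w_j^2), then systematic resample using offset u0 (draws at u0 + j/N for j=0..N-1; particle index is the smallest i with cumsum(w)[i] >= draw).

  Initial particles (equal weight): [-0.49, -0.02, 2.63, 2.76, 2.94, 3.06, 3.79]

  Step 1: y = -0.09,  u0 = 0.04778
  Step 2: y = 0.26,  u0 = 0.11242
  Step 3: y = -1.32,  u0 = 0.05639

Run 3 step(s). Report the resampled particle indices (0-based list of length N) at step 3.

step 1: w=[0.4699, 0.5140, 0.0072, 0.0047, 0.0026, 0.0017, 0.0001]  mean=-0.1958  Neff=2.0618  idx=[0, 0, 0, 1, 1, 1, 1]
step 2: w=[0.1206, 0.1206, 0.1206, 0.1595, 0.1595, 0.1595, 0.1595]  mean=-0.1900  Neff=6.8749  idx=[0, 2, 3, 4, 5, 5, 6]
step 3: w=[0.2082, 0.2082, 0.1167, 0.1167, 0.1167, 0.1167, 0.1167]  mean=-0.2157  Neff=6.4594  idx=[0, 0, 1, 2, 3, 5, 6]

resampled_idx = [0, 0, 1, 2, 3, 5, 6]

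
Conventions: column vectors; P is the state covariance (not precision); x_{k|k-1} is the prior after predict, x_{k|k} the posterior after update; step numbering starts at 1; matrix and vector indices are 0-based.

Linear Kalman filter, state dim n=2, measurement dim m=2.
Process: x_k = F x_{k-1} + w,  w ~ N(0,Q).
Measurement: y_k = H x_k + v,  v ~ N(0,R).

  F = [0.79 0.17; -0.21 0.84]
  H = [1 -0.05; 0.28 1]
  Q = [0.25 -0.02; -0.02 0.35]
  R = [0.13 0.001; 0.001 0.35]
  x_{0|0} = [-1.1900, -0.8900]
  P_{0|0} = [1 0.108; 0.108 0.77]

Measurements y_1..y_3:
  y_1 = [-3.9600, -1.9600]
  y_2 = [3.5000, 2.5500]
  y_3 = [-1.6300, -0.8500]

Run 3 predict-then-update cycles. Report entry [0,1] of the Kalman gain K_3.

K[0,1] = 0.0458

step 1: x^-=[-1.0914, -0.4977]  P^-=[0.9254 -0.0081; -0.0081 0.8993]  S=[1.0584 0.2071; 0.2071 1.3173]  K=[0.8640 0.0547; -0.1892 0.7107]  nu=[-2.8935, -1.1567]  x^+=[-3.6545, -0.7722]  P^+=[0.1118 -0.0113; -0.0113 0.2517]
step 2: x^-=[-3.0184, 0.1188]  P^-=[0.3240 -0.0097; -0.0097 0.5365]  S=[0.4563 0.0553; 0.0553 0.9065]  K=[0.7055 0.0463; -0.1526 0.5982]  nu=[6.5243, 3.2764]  x^+=[1.7363, 1.0832]  P^+=[0.0913 -0.0087; -0.0087 0.2116]
step 3: x^-=[1.5558, 0.5453]  P^-=[0.3108 -0.0104; -0.0104 0.5064]  S=[0.4431 0.0525; 0.0525 0.8750]  K=[0.6972 0.0458; -0.1498 0.5844]  nu=[-3.1585, -1.8309]  x^+=[-0.7300, -0.0518]  P^+=[0.0902 -0.0085; -0.0085 0.2068]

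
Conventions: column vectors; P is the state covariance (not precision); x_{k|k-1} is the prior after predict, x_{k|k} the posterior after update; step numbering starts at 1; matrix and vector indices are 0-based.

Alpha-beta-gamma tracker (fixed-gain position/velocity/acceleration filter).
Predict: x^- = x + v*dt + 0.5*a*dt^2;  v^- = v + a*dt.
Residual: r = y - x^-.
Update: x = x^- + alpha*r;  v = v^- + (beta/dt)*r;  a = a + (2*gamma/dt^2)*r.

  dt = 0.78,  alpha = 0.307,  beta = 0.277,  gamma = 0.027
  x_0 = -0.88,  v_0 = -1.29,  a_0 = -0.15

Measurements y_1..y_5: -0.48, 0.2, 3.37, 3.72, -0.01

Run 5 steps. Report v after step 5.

step 1: x_pred=-1.9318  r=1.4518  x^+=-1.4861  v^+=-0.8914  a^+=-0.0211
step 2: x_pred=-2.1879  r=2.3879  x^+=-1.4548  v^+=-0.0599  a^+=0.1908
step 3: x_pred=-1.4435  r=4.8135  x^+=0.0343  v^+=1.7983  a^+=0.6180
step 4: x_pred=1.6250  r=2.0950  x^+=2.2681  v^+=3.0244  a^+=0.8040
step 5: x_pred=4.8717  r=-4.8817  x^+=3.3730  v^+=1.9179  a^+=0.3707

v_post = 1.9179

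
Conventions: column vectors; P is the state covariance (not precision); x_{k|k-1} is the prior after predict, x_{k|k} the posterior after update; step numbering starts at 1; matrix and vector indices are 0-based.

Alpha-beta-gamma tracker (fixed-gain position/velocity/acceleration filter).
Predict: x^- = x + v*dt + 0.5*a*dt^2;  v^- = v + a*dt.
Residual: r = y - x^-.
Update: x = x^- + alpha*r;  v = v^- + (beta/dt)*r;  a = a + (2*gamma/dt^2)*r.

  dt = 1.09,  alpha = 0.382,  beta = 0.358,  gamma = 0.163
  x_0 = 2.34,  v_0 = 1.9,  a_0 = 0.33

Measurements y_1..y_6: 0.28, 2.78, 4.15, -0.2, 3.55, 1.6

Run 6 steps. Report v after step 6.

v_post = -0.1083

step 1: x_pred=4.6070  r=-4.3270  x^+=2.9541  v^+=0.8385  a^+=-0.8573
step 2: x_pred=3.3588  r=-0.5788  x^+=3.1377  v^+=-0.2860  a^+=-1.0161
step 3: x_pred=2.2223  r=1.9277  x^+=2.9587  v^+=-0.7605  a^+=-0.4872
step 4: x_pred=1.8404  r=-2.0404  x^+=1.0610  v^+=-1.9616  a^+=-1.0470
step 5: x_pred=-1.6992  r=5.2492  x^+=0.3060  v^+=-1.3789  a^+=0.3933
step 6: x_pred=-0.9633  r=2.5633  x^+=0.0159  v^+=-0.1083  a^+=1.0966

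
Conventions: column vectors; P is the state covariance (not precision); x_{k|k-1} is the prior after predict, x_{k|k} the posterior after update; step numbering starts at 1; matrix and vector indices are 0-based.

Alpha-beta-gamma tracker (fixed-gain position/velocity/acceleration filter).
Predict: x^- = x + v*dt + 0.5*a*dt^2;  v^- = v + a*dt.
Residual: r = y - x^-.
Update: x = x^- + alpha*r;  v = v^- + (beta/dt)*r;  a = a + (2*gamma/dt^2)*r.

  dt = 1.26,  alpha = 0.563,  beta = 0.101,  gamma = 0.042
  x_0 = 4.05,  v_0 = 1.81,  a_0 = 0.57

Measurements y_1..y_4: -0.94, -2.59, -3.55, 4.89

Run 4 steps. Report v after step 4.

v_post = 0.4577

step 1: x_pred=6.7831  r=-7.7231  x^+=2.4350  v^+=1.9091  a^+=0.1614
step 2: x_pred=4.9686  r=-7.5586  x^+=0.7131  v^+=1.5066  a^+=-0.2386
step 3: x_pred=2.4220  r=-5.9720  x^+=-0.9402  v^+=0.7273  a^+=-0.5545
step 4: x_pred=-0.4640  r=5.3540  x^+=2.5503  v^+=0.4577  a^+=-0.2713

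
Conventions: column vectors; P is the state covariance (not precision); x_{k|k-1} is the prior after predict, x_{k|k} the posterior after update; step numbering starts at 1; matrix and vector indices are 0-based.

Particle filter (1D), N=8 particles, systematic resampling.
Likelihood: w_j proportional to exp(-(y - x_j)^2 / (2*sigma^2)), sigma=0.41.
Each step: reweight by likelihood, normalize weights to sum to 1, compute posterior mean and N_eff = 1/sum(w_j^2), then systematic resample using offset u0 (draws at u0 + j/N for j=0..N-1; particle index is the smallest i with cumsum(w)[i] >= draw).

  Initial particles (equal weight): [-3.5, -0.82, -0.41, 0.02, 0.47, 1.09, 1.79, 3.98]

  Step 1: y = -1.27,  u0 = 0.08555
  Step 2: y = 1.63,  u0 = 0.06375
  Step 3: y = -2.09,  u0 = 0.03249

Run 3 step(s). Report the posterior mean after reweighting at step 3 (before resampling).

step 1: w=[0.0000, 0.8227, 0.1665, 0.0106, 0.0002, 0.0000, 0.0000, 0.0000]  mean=-0.7426  Neff=1.4192  idx=[1, 1, 1, 1, 1, 1, 2, 2]
step 2: w=[0.0021, 0.0021, 0.0021, 0.0021, 0.0021, 0.0021, 0.4938, 0.4938]  mean=-0.4151  Neff=2.0505  idx=[6, 6, 6, 6, 7, 7, 7, 7]
step 3: w=[0.1250, 0.1250, 0.1250, 0.1250, 0.1250, 0.1250, 0.1250, 0.1250]  mean=-0.4100  Neff=8.0000  idx=[0, 1, 2, 3, 4, 5, 6, 7]

post_mean = -0.4100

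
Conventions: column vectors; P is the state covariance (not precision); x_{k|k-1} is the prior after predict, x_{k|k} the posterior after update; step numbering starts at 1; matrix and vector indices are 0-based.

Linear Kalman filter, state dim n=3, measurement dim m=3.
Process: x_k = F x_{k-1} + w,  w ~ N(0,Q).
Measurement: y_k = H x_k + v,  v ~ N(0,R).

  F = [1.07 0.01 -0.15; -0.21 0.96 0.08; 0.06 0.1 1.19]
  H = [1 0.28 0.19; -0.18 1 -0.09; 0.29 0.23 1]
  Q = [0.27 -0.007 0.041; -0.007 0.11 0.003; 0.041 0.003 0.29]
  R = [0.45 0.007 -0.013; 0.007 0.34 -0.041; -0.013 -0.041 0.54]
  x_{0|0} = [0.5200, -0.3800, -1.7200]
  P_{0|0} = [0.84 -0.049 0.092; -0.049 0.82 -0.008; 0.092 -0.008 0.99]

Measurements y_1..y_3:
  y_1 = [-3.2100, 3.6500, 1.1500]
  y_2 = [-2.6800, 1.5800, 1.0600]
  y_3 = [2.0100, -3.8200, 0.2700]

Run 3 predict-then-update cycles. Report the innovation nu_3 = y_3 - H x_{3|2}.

innov = [4.3715, -6.9776, -0.6101]

step 1: x^-=[0.8106, -0.6116, -2.0536]  P^-=[1.2235 -0.2381 0.0301; -0.2381 0.9245 0.1318; 0.0301 0.1318 1.7138]  S=[1.7000 -0.1918 0.7273; -0.1918 1.3810 0.0173; 0.7273 0.0173 2.4520]  K=[0.6857 -0.2378 -0.0671; 0.0687 0.7004 0.0870; -0.0914 -0.0421 0.7423]  nu=[-3.4592, 4.2227, 3.1092]  x^+=[-2.7741, 2.3786, 0.3925]  P^+=[0.3388 -0.0238 -0.1282; -0.0238 0.2282 -0.0282; -0.1282 -0.0282 0.4474]
step 2: x^-=[-3.0034, 2.8974, 0.5385]  P^-=[0.7087 -0.1217 -0.1814; -0.1217 0.3477 0.0613; -0.1814 0.0613 0.9018]  S=[1.0880 -0.1216 0.1768; -0.1216 0.7449 -0.0120; 0.1768 -0.0120 1.4265]  K=[0.5762 -0.2199 -0.0760; 0.0315 0.4951 0.0746; -0.0924 0.0121 0.6167]  nu=[-0.5902, -1.8095, 0.7261]  x^+=[-3.0007, 2.0369, 1.0189]  P^+=[0.2883 -0.0263 -0.1171; -0.0263 0.1599 -0.0096; -0.1171 -0.0096 0.3699]
step 3: x^-=[-3.3432, 2.6671, 1.2362]  P^-=[0.6455 -0.1140 -0.1572; -0.1140 0.2855 0.0666; -0.1572 0.0666 0.7971]  S=[1.0302 -0.1206 0.1643; -0.1206 0.6768 -0.0115; 0.1643 -0.0115 1.3308]  K=[0.5513 -0.2220 -0.0671; 0.0196 0.4481 0.0760; -0.0774 0.0304 0.5861]  nu=[4.3715, -6.9776, -0.6101]  x^+=[0.6572, -0.4201, 0.3285]  P^+=[0.2760 -0.0289 -0.1077; -0.0289 0.1440 -0.0023; -0.1077 -0.0023 0.3480]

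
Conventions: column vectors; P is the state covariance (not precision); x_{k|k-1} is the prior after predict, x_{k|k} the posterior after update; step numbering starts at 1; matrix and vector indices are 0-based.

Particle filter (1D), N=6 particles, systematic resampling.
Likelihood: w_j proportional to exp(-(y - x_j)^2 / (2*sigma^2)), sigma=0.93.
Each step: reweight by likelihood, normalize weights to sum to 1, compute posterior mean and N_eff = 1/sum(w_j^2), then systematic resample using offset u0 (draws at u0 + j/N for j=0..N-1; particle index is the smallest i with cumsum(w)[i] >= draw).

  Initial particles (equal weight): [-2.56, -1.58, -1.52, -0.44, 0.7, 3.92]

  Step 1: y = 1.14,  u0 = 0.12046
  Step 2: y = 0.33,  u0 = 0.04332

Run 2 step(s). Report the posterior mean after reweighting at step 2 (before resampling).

post_mean = 0.5482

step 1: w=[0.0003, 0.0118, 0.0143, 0.2014, 0.7624, 0.0098]  mean=0.4422  Neff=1.6070  idx=[3, 4, 4, 4, 4, 4]
step 2: w=[0.1332, 0.1734, 0.1734, 0.1734, 0.1734, 0.1734]  mean=0.5482  Neff=5.9520  idx=[0, 1, 2, 3, 4, 5]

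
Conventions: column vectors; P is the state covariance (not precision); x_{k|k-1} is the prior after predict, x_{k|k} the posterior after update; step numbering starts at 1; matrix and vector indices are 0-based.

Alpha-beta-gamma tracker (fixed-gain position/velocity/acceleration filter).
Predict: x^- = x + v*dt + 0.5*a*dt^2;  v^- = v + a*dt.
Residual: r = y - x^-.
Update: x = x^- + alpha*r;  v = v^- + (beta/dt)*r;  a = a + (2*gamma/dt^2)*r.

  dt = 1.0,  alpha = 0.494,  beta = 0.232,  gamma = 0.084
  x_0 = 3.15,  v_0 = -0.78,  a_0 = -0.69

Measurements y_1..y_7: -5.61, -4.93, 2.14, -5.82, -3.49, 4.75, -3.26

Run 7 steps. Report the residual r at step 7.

step 1: x_pred=2.0250  r=-7.6350  x^+=-1.7467  v^+=-3.2413  a^+=-1.9727
step 2: x_pred=-5.9744  r=1.0444  x^+=-5.4584  v^+=-4.9717  a^+=-1.7972
step 3: x_pred=-11.3288  r=13.4688  x^+=-4.6752  v^+=-3.6442  a^+=0.4655
step 4: x_pred=-8.0866  r=2.2666  x^+=-6.9669  v^+=-2.6528  a^+=0.8463
step 5: x_pred=-9.1966  r=5.7066  x^+=-6.3775  v^+=-0.4826  a^+=1.8050
step 6: x_pred=-5.9576  r=10.7076  x^+=-0.6680  v^+=3.8066  a^+=3.6039
step 7: x_pred=4.9405  r=-8.2005  x^+=0.8895  v^+=5.5080  a^+=2.2262

resid = -8.2005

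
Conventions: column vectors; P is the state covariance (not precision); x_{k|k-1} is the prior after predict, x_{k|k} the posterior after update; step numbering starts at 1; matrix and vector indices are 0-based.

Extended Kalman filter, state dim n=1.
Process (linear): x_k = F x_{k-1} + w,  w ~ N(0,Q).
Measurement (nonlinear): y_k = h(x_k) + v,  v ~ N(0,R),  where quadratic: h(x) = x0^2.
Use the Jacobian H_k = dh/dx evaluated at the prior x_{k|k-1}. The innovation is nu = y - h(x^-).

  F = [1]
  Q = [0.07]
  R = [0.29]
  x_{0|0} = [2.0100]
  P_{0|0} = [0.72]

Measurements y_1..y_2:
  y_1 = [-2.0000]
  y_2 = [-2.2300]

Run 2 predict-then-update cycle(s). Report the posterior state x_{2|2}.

step 1: x^-=[2.0100]  P^-=[0.7900]  H_jac=[4.0200]  S=[13.0567]  K=[0.2432]  nu=[-6.0401]  x^+=[0.5409]  P^+=[0.0175]
step 2: x^-=[0.5409]  P^-=[0.0875]  H_jac=[1.0817]  S=[0.3924]  K=[0.2413]  nu=[-2.5225]  x^+=[-0.0679]  P^+=[0.0647]

x_post = [-0.0679]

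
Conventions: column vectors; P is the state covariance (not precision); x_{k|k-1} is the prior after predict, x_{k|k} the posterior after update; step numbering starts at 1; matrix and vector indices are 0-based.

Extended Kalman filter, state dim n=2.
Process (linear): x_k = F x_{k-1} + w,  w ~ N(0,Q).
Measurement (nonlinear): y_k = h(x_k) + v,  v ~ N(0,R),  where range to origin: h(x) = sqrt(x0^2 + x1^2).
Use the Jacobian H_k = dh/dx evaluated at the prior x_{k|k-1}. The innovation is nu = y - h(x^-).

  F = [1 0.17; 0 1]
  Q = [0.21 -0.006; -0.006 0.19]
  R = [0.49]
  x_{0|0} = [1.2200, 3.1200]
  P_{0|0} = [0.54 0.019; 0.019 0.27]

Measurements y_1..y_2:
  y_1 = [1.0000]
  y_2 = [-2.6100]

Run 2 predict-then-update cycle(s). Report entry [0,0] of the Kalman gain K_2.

step 1: x^-=[1.7504, 3.1200]  P^-=[0.7643 0.0589; 0.0589 0.4600]  H_jac=[0.4893 0.8721]  S=[1.0731]  K=[0.3963; 0.4007]  nu=[-2.5775]  x^+=[0.7289, 2.0872]  P^+=[0.5957 -0.1115; -0.1115 0.2877]
step 2: x^-=[1.0837, 2.0872]  P^-=[0.7761 -0.0686; -0.0686 0.4777]  H_jac=[0.4608 0.8875]  S=[0.9749]  K=[0.3044; 0.4024]  nu=[-4.9618]  x^+=[-0.4264, 0.0904]  P^+=[0.6858 -0.1880; -0.1880 0.3198]

K[0,0] = 0.3044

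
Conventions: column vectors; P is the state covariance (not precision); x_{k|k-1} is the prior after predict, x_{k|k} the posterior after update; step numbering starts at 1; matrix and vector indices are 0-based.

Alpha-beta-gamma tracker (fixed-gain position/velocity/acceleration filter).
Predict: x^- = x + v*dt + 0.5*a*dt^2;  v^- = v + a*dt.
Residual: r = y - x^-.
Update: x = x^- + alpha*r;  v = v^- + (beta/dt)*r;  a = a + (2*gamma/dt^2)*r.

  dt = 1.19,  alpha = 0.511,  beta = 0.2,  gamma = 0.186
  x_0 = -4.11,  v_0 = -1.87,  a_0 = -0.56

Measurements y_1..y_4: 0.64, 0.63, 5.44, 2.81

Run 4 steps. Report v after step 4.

step 1: x_pred=-6.7318  r=7.3718  x^+=-2.9648  v^+=-1.2974  a^+=1.3765
step 2: x_pred=-3.5341  r=4.1641  x^+=-1.4063  v^+=1.0405  a^+=2.4704
step 3: x_pred=1.5811  r=3.8589  x^+=3.5530  v^+=4.6288  a^+=3.4841
step 4: x_pred=11.5282  r=-8.7182  x^+=7.0732  v^+=7.3097  a^+=1.1939

v_post = 7.3097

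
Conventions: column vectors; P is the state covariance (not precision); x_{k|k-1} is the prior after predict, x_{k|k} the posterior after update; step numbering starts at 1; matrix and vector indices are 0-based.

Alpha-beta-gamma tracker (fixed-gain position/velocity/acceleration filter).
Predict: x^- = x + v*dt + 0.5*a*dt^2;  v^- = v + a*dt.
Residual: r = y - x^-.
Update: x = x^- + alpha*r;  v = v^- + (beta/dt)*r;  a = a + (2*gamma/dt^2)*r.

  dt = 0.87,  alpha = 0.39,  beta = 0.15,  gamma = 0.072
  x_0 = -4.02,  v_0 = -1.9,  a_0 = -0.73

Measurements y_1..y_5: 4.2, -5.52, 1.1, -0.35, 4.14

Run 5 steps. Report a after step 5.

step 1: x_pred=-5.9493  r=10.1493  x^+=-1.9911  v^+=-0.7852  a^+=1.2009
step 2: x_pred=-2.2197  r=-3.3003  x^+=-3.5068  v^+=-0.3095  a^+=0.5730
step 3: x_pred=-3.5592  r=4.6592  x^+=-1.7421  v^+=0.9924  a^+=1.4594
step 4: x_pred=-0.3264  r=-0.0236  x^+=-0.3356  v^+=2.2580  a^+=1.4549
step 5: x_pred=2.1795  r=1.9605  x^+=2.9441  v^+=3.8618  a^+=1.8279

a_post = 1.8279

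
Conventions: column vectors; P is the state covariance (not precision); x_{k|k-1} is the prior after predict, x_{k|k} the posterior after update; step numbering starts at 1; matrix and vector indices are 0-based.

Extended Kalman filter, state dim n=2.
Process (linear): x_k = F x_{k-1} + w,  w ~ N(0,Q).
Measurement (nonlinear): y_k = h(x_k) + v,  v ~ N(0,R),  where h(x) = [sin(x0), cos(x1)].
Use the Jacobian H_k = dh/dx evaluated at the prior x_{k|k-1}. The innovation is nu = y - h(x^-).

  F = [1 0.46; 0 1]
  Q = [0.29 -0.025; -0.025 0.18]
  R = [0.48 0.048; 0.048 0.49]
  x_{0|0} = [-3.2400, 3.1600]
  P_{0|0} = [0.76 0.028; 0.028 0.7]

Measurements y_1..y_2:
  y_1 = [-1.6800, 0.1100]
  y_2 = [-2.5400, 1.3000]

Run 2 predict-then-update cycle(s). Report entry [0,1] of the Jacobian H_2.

H_jac[0,1] = 0.0000

step 1: x^-=[-1.7864, 3.1600]  P^-=[1.2239 0.3250; 0.3250 0.8800]  H_jac=[-0.2139 0.0000; 0.0000 0.0184]  S=[0.5360 0.0467; 0.0467 0.4903]  K=[-0.4936 0.0592; -0.1337 0.0458]  nu=[-0.7032, 1.1098]  x^+=[-1.3735, 3.3048]  P^+=[1.0943 0.2897; 0.2897 0.8700]
step 2: x^-=[0.1467, 3.3048]  P^-=[1.8349 0.6649; 0.6649 1.0500]  H_jac=[0.9893 0.0000; 0.0000 0.1625]  S=[2.2757 0.1549; 0.1549 0.5177]  K=[0.7997 -0.0306; 0.2721 0.2481]  nu=[-2.6861, 2.2867]  x^+=[-2.0714, 3.1412]  P^+=[0.3865 0.1441; 0.1441 0.8286]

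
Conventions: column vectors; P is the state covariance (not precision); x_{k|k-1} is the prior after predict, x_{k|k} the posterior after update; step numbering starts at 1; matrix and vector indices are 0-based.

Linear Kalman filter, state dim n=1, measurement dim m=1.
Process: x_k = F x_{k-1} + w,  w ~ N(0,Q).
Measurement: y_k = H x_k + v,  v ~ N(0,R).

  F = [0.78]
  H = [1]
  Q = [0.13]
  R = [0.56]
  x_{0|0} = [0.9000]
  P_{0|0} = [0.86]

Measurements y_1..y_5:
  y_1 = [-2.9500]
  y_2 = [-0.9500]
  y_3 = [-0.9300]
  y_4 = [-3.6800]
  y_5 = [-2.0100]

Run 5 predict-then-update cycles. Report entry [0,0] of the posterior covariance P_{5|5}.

P_post[0,0] = 0.1635

step 1: x^-=[0.7020]  P^-=[0.6532]  S=[1.2132]  K=[0.5384]  nu=[-3.6520]  x^+=[-1.2643]  P^+=[0.3015]
step 2: x^-=[-0.9862]  P^-=[0.3134]  S=[0.8734]  K=[0.3589]  nu=[0.0362]  x^+=[-0.9732]  P^+=[0.2010]
step 3: x^-=[-0.7591]  P^-=[0.2523]  S=[0.8123]  K=[0.3106]  nu=[-0.1709]  x^+=[-0.8122]  P^+=[0.1739]
step 4: x^-=[-0.6335]  P^-=[0.2358]  S=[0.7958]  K=[0.2963]  nu=[-3.0465]  x^+=[-1.5362]  P^+=[0.1659]
step 5: x^-=[-1.1983]  P^-=[0.2310]  S=[0.7910]  K=[0.2920]  nu=[-0.8117]  x^+=[-1.4353]  P^+=[0.1635]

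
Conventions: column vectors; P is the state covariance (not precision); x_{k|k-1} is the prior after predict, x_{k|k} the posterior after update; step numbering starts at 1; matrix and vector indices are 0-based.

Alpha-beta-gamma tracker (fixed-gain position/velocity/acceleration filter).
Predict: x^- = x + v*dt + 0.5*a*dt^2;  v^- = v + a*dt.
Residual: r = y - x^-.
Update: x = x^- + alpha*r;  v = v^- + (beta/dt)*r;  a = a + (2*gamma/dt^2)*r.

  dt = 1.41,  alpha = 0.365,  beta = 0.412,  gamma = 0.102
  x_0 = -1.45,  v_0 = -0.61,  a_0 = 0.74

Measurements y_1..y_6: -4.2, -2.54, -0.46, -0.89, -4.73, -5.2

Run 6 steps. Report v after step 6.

v_post = -2.1739

step 1: x_pred=-1.5745  r=-2.6255  x^+=-2.5328  v^+=-0.3338  a^+=0.4706
step 2: x_pred=-2.5356  r=-0.0044  x^+=-2.5372  v^+=0.3285  a^+=0.4701
step 3: x_pred=-1.6067  r=1.1467  x^+=-1.1881  v^+=1.3265  a^+=0.5878
step 4: x_pred=1.2665  r=-2.1565  x^+=0.4794  v^+=1.5252  a^+=0.3665
step 5: x_pred=2.9942  r=-7.7242  x^+=0.1749  v^+=-0.2150  a^+=-0.4261
step 6: x_pred=-0.5518  r=-4.6482  x^+=-2.2484  v^+=-2.1739  a^+=-0.9030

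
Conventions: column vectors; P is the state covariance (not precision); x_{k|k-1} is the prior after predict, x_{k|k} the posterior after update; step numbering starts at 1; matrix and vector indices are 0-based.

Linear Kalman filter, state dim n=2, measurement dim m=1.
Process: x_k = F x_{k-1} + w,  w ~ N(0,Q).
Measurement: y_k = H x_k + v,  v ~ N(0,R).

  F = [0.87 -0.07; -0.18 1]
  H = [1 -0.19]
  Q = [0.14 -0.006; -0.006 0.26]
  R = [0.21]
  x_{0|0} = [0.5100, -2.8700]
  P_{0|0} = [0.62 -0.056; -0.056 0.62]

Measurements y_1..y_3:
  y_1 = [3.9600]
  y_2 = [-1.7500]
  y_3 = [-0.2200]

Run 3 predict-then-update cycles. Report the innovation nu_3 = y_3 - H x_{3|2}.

step 1: x^-=[0.6446, -2.9618]  P^-=[0.6191 -0.1959; -0.1959 0.9202]  S=[0.9368]  K=[0.7006; -0.3958]  nu=[2.7527]  x^+=[2.5732, -4.0512]  P^+=[0.1593 0.0639; 0.0639 0.7735]
step 2: x^-=[2.5223, -4.5144]  P^-=[0.2566 -0.0287; -0.0287 1.0157]  S=[0.5141]  K=[0.5096; -0.4312]  nu=[-5.1300]  x^+=[-0.0921, -2.3023]  P^+=[0.1230 0.0843; 0.0843 0.9201]
step 3: x^-=[0.0810, -2.2857]  P^-=[0.2274 -0.0153; -0.0153 1.1537]  S=[0.4848]  K=[0.4750; -0.4837]  nu=[-0.7353]  x^+=[-0.2682, -1.9300]  P^+=[0.1180 0.0961; 0.0961 1.0403]

innov = [-0.7353]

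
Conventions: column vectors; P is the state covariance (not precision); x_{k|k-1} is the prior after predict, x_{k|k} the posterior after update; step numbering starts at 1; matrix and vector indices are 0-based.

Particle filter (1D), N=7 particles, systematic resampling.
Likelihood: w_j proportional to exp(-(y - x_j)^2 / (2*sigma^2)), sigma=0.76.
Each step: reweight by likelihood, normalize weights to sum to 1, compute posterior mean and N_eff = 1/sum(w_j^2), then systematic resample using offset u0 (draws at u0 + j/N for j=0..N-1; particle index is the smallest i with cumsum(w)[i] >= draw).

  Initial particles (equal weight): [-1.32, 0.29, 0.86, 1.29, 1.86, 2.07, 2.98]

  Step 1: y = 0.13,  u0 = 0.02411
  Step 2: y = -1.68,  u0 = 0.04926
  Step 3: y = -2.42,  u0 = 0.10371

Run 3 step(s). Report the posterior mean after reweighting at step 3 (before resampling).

post_mean = -1.3187

step 1: w=[0.0738, 0.4452, 0.2870, 0.1420, 0.0341, 0.0175, 0.0004]  mean=0.5627  Neff=3.2504  idx=[0, 1, 1, 1, 2, 2, 3]
step 2: w=[0.8884, 0.0345, 0.0345, 0.0345, 0.0037, 0.0037, 0.0005]  mean=-1.1356  Neff=1.2612  idx=[0, 0, 0, 0, 0, 0, 1]
step 3: w=[0.1665, 0.1665, 0.1665, 0.1665, 0.1665, 0.1665, 0.0008]  mean=-1.3187  Neff=6.0099  idx=[0, 1, 2, 3, 4, 4, 5]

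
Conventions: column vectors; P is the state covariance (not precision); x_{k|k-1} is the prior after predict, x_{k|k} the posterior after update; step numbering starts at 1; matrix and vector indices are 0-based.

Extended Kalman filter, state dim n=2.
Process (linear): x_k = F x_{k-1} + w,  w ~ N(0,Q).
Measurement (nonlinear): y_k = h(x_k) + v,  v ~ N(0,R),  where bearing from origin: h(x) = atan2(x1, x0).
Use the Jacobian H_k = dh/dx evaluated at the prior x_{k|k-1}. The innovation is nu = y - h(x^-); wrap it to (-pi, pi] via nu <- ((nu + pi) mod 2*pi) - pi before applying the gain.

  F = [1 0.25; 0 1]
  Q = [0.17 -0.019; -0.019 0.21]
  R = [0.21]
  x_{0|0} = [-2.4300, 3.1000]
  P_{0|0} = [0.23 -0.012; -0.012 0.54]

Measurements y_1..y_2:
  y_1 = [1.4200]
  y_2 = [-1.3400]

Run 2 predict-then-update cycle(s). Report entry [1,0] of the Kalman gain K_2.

step 1: x^-=[-1.6550, 3.1000]  P^-=[0.4278 0.1040; 0.1040 0.7500]  H_jac=[-0.2510 -0.1340]  S=[0.2574]  K=[-0.4713; -0.4919]  nu=[-0.6412]  x^+=[-1.3528, 3.4154]  P^+=[0.3706 0.0443; 0.0443 0.6877]
step 2: x^-=[-0.4990, 3.4154]  P^-=[0.6057 0.1973; 0.1973 0.8977]  H_jac=[-0.2867 -0.0419]  S=[0.2661]  K=[-0.6836; -0.3538]  nu=[-3.0559]  x^+=[1.5901, 4.4966]  P^+=[0.4814 0.1329; 0.1329 0.8644]

K[1,0] = -0.3538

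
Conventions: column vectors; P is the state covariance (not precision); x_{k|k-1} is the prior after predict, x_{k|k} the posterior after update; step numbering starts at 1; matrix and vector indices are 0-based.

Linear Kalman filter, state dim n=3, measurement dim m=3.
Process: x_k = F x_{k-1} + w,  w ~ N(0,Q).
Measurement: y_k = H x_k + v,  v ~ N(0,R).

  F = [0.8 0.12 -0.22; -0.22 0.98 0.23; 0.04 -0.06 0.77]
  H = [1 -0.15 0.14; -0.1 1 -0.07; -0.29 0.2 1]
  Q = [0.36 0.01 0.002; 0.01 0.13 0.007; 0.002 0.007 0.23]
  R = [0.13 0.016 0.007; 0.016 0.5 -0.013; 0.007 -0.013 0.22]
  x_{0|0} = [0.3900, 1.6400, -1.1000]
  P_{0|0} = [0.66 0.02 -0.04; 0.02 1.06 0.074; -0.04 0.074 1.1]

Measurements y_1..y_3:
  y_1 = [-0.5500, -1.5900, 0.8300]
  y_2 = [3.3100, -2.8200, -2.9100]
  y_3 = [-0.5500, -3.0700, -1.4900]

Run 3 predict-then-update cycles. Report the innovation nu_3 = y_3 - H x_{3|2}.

innov = [-2.8894, -0.6128, 0.1544]

step 1: x^-=[0.7508, 1.2684, -0.9298]  P^-=[0.8649 -0.0452 -0.1882; -0.0452 1.2669 0.1959; -0.1882 0.1959 0.8777]  S=[0.9933 -0.2697 -0.3744; -0.2697 1.7589 0.4263; -0.3744 0.4263 1.4139]  K=[0.8285 0.0899 -0.1246; 0.0253 0.6884 0.1262; 0.1697 -0.0693 0.7529]  nu=[-0.9804, -2.8484, 1.7239]  x^+=[-0.5322, -0.4995, 0.3990]  P^+=[0.1194 0.0716 -0.0025; 0.0716 0.3480 -0.0298; -0.0025 -0.0298 0.1730]
step 2: x^-=[-0.5735, -0.2807, 0.3160]  P^-=[0.4660 0.0804 -0.0337; 0.0804 0.4351 -0.0018; -0.0337 -0.0018 0.3363]  S=[0.5788 -0.0150 -0.1067; -0.0150 0.9251 0.0399; -0.1067 0.0399 0.6224]  K=[0.7554 0.0565 -0.1196; 0.0521 0.4592 0.0789; 0.1293 -0.0468 0.5806]  nu=[3.7971, -2.5746, -3.3361]  x^+=[2.5486, -1.5280, -1.0096]  P^+=[0.1063 0.0524 -0.0014; 0.0524 0.2333 -0.0197; -0.0014 -0.0197 0.1328]
step 3: x^-=[2.0776, -2.2903, -0.5838]  P^-=[0.4494 0.0551 -0.0240; 0.0551 0.3349 0.0042; -0.0240 0.0042 0.3112]  S=[0.5697 -0.0236 -0.0999; -0.0236 0.8289 0.0342; -0.0999 0.0342 0.5916]  K=[0.7496 0.0405 -0.1180; 0.0395 0.3949 0.0772; 0.1305 -0.0378 0.5635]  nu=[-2.8894, -0.6128, 0.1544]  x^+=[-0.1312, -2.6346, -0.8508]  P^+=[0.1039 0.0442 0.0001; 0.0442 0.2004 -0.0152; 0.0001 -0.0152 0.1284]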